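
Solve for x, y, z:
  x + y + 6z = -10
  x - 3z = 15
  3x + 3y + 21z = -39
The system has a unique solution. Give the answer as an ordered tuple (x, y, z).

Form the augmented matrix and row-reduce:
  [ 1  1   6  |  -10 ]
  [ 1  0  -3  |   15 ]
  [ 3  3  21  |  -39 ]
ρ2 := ρ2 − ρ1
  [ 1   1   6  |  -10 ]
  [ 0  -1  -9  |   25 ]
  [ 3   3  21  |  -39 ]
ρ3 := ρ3 − 3·ρ1
  [ 1   1   6  |  -10 ]
  [ 0  -1  -9  |   25 ]
  [ 0   0   3  |   -9 ]
ρ2 := -1·ρ2
  [ 1  1  6  |  -10 ]
  [ 0  1  9  |  -25 ]
  [ 0  0  3  |   -9 ]
ρ3 := 1/3·ρ3
  [ 1  1  6  |  -10 ]
  [ 0  1  9  |  -25 ]
  [ 0  0  1  |   -3 ]
ρ2 := ρ2 − 9·ρ3
  [ 1  1  6  |  -10 ]
  [ 0  1  0  |    2 ]
  [ 0  0  1  |   -3 ]
ρ1 := ρ1 − 6·ρ3
  [ 1  1  0  |   8 ]
  [ 0  1  0  |   2 ]
  [ 0  0  1  |  -3 ]
ρ1 := ρ1 − ρ2
  [ 1  0  0  |   6 ]
  [ 0  1  0  |   2 ]
  [ 0  0  1  |  -3 ]
Reading off the last column: x = 6, y = 2, z = -3.

(6, 2, -3)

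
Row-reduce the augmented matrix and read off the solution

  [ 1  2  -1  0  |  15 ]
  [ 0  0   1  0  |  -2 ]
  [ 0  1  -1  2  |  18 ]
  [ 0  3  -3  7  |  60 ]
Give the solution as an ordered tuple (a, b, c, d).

Swap R2 and R3.
Subtract 3 times R2 from R4.
Subtract 2 times R4 from R2.
Add R3 to R2.
Add R3 to R1.
Subtract 2 times R2 from R1.
Reading off the last column: a = 5, b = 4, c = -2, d = 6.

(5, 4, -2, 6)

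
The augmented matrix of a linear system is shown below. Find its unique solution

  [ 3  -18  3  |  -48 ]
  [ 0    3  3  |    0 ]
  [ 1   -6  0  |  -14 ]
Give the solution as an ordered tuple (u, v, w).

R1 -> 1/3·R1
  [ 1  -6  1  |  -16 ]
  [ 0   3  3  |    0 ]
  [ 1  -6  0  |  -14 ]
R3 -> R3 − R1
  [ 1  -6   1  |  -16 ]
  [ 0   3   3  |    0 ]
  [ 0   0  -1  |    2 ]
R2 -> 1/3·R2
  [ 1  -6   1  |  -16 ]
  [ 0   1   1  |    0 ]
  [ 0   0  -1  |    2 ]
R3 -> -1·R3
  [ 1  -6  1  |  -16 ]
  [ 0   1  1  |    0 ]
  [ 0   0  1  |   -2 ]
R2 -> R2 − R3
  [ 1  -6  1  |  -16 ]
  [ 0   1  0  |    2 ]
  [ 0   0  1  |   -2 ]
R1 -> R1 − R3
  [ 1  -6  0  |  -14 ]
  [ 0   1  0  |    2 ]
  [ 0   0  1  |   -2 ]
R1 -> R1 + 6·R2
  [ 1  0  0  |  -2 ]
  [ 0  1  0  |   2 ]
  [ 0  0  1  |  -2 ]
Reading off the last column: u = -2, v = 2, w = -2.

(-2, 2, -2)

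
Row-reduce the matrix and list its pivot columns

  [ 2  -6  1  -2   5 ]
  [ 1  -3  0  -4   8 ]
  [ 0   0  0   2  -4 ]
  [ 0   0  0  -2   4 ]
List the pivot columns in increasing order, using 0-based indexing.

0, 2, 3

ρ1 -> 1/2·ρ1
  [ 1  -3  1/2  -1  5/2 ]
  [ 1  -3    0  -4    8 ]
  [ 0   0    0   2   -4 ]
  [ 0   0    0  -2    4 ]
ρ2 -> ρ2 − ρ1
  [ 1  -3   1/2  -1   5/2 ]
  [ 0   0  -1/2  -3  11/2 ]
  [ 0   0     0   2    -4 ]
  [ 0   0     0  -2     4 ]
ρ2 -> -2·ρ2
  [ 1  -3  1/2  -1  5/2 ]
  [ 0   0    1   6  -11 ]
  [ 0   0    0   2   -4 ]
  [ 0   0    0  -2    4 ]
ρ3 -> 1/2·ρ3
  [ 1  -3  1/2  -1  5/2 ]
  [ 0   0    1   6  -11 ]
  [ 0   0    0   1   -2 ]
  [ 0   0    0  -2    4 ]
ρ4 -> ρ4 + 2·ρ3
  [ 1  -3  1/2  -1  5/2 ]
  [ 0   0    1   6  -11 ]
  [ 0   0    0   1   -2 ]
  [ 0   0    0   0    0 ]
ρ2 -> ρ2 − 6·ρ3
  [ 1  -3  1/2  -1  5/2 ]
  [ 0   0    1   0    1 ]
  [ 0   0    0   1   -2 ]
  [ 0   0    0   0    0 ]
ρ1 -> ρ1 + ρ3
  [ 1  -3  1/2  0  1/2 ]
  [ 0   0    1  0    1 ]
  [ 0   0    0  1   -2 ]
  [ 0   0    0  0    0 ]
ρ1 -> ρ1 − 1/2·ρ2
  [ 1  -3  0  0   0 ]
  [ 0   0  1  0   1 ]
  [ 0   0  0  1  -2 ]
  [ 0   0  0  0   0 ]
Pivot columns are the columns containing a leading 1.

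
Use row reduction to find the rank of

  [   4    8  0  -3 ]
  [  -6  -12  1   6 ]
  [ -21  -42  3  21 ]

rank = 3

r1 := 1/4·r1
r2 := r2 + 6·r1
r3 := r3 + 21·r1
r3 := r3 − 3·r2
r3 := 4/3·r3
r2 := r2 − 3/2·r3
r1 := r1 + 3/4·r3
The reduced form has 3 nonzero rows.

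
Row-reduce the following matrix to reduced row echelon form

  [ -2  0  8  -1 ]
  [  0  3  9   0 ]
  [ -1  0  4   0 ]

ρ1 → -1/2·ρ1
ρ3 → ρ3 + ρ1
ρ2 → 1/3·ρ2
ρ3 → 2·ρ3
ρ1 → ρ1 − 1/2·ρ3

[[1, 0, -4, 0], [0, 1, 3, 0], [0, 0, 0, 1]]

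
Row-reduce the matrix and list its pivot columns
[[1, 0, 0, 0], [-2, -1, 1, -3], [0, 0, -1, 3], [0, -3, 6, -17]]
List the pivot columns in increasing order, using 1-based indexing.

1, 2, 3, 4

ρ2 ← ρ2 + 2·ρ1
  [ 1   0   0    0 ]
  [ 0  -1   1   -3 ]
  [ 0   0  -1    3 ]
  [ 0  -3   6  -17 ]
ρ2 ← -1·ρ2
  [ 1   0   0    0 ]
  [ 0   1  -1    3 ]
  [ 0   0  -1    3 ]
  [ 0  -3   6  -17 ]
ρ4 ← ρ4 + 3·ρ2
  [ 1  0   0   0 ]
  [ 0  1  -1   3 ]
  [ 0  0  -1   3 ]
  [ 0  0   3  -8 ]
ρ3 ← -1·ρ3
  [ 1  0   0   0 ]
  [ 0  1  -1   3 ]
  [ 0  0   1  -3 ]
  [ 0  0   3  -8 ]
ρ4 ← ρ4 − 3·ρ3
  [ 1  0   0   0 ]
  [ 0  1  -1   3 ]
  [ 0  0   1  -3 ]
  [ 0  0   0   1 ]
ρ3 ← ρ3 + 3·ρ4
  [ 1  0   0  0 ]
  [ 0  1  -1  3 ]
  [ 0  0   1  0 ]
  [ 0  0   0  1 ]
ρ2 ← ρ2 − 3·ρ4
  [ 1  0   0  0 ]
  [ 0  1  -1  0 ]
  [ 0  0   1  0 ]
  [ 0  0   0  1 ]
ρ2 ← ρ2 + ρ3
  [ 1  0  0  0 ]
  [ 0  1  0  0 ]
  [ 0  0  1  0 ]
  [ 0  0  0  1 ]
Pivot columns are the columns containing a leading 1.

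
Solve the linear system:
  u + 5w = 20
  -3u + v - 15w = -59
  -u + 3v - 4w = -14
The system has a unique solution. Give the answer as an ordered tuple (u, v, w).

(5, 1, 3)

Form the augmented matrix and row-reduce:
  [  1  0    5  |   20 ]
  [ -3  1  -15  |  -59 ]
  [ -1  3   -4  |  -14 ]
R2 → R2 + 3·R1
  [  1  0   5  |   20 ]
  [  0  1   0  |    1 ]
  [ -1  3  -4  |  -14 ]
R3 → R3 + R1
  [ 1  0  5  |  20 ]
  [ 0  1  0  |   1 ]
  [ 0  3  1  |   6 ]
R3 → R3 − 3·R2
  [ 1  0  5  |  20 ]
  [ 0  1  0  |   1 ]
  [ 0  0  1  |   3 ]
R1 → R1 − 5·R3
  [ 1  0  0  |  5 ]
  [ 0  1  0  |  1 ]
  [ 0  0  1  |  3 ]
Reading off the last column: u = 5, v = 1, w = 3.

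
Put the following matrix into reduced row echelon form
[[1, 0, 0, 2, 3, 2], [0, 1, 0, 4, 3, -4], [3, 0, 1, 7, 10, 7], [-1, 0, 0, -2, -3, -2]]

R3 := R3 − 3·R1
  [  1  0  0   2   3   2 ]
  [  0  1  0   4   3  -4 ]
  [  0  0  1   1   1   1 ]
  [ -1  0  0  -2  -3  -2 ]
R4 := R4 + R1
  [ 1  0  0  2  3   2 ]
  [ 0  1  0  4  3  -4 ]
  [ 0  0  1  1  1   1 ]
  [ 0  0  0  0  0   0 ]

[[1, 0, 0, 2, 3, 2], [0, 1, 0, 4, 3, -4], [0, 0, 1, 1, 1, 1], [0, 0, 0, 0, 0, 0]]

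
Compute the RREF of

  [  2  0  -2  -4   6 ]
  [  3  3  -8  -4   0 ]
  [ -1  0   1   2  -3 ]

[[1, 0, -1, -2, 3], [0, 1, -5/3, 2/3, -3], [0, 0, 0, 0, 0]]

Multiply ρ1 by 1/2.
  [  1  0  -1  -2   3 ]
  [  3  3  -8  -4   0 ]
  [ -1  0   1   2  -3 ]
Subtract 3 times ρ1 from ρ2.
  [  1  0  -1  -2   3 ]
  [  0  3  -5   2  -9 ]
  [ -1  0   1   2  -3 ]
Add ρ1 to ρ3.
  [ 1  0  -1  -2   3 ]
  [ 0  3  -5   2  -9 ]
  [ 0  0   0   0   0 ]
Multiply ρ2 by 1/3.
  [ 1  0    -1   -2   3 ]
  [ 0  1  -5/3  2/3  -3 ]
  [ 0  0     0    0   0 ]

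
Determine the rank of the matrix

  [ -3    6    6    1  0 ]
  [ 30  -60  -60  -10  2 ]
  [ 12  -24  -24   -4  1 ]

Multiply R1 by -1/3.
  [  1   -2   -2  -1/3  0 ]
  [ 30  -60  -60   -10  2 ]
  [ 12  -24  -24    -4  1 ]
Subtract 30 times R1 from R2.
  [  1   -2   -2  -1/3  0 ]
  [  0    0    0     0  2 ]
  [ 12  -24  -24    -4  1 ]
Subtract 12 times R1 from R3.
  [ 1  -2  -2  -1/3  0 ]
  [ 0   0   0     0  2 ]
  [ 0   0   0     0  1 ]
Multiply R2 by 1/2.
  [ 1  -2  -2  -1/3  0 ]
  [ 0   0   0     0  1 ]
  [ 0   0   0     0  1 ]
Subtract R2 from R3.
  [ 1  -2  -2  -1/3  0 ]
  [ 0   0   0     0  1 ]
  [ 0   0   0     0  0 ]
The reduced form has 2 nonzero rows.

rank = 2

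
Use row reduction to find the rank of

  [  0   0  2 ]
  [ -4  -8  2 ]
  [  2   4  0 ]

Swap r1 and r2.
  [ -4  -8  2 ]
  [  0   0  2 ]
  [  2   4  0 ]
Multiply r1 by -1/4.
  [ 1  2  -1/2 ]
  [ 0  0     2 ]
  [ 2  4     0 ]
Subtract 2 times r1 from r3.
  [ 1  2  -1/2 ]
  [ 0  0     2 ]
  [ 0  0     1 ]
Multiply r2 by 1/2.
  [ 1  2  -1/2 ]
  [ 0  0     1 ]
  [ 0  0     1 ]
Subtract r2 from r3.
  [ 1  2  -1/2 ]
  [ 0  0     1 ]
  [ 0  0     0 ]
Add 1/2 times r2 to r1.
  [ 1  2  0 ]
  [ 0  0  1 ]
  [ 0  0  0 ]
The reduced form has 2 nonzero rows.

rank = 2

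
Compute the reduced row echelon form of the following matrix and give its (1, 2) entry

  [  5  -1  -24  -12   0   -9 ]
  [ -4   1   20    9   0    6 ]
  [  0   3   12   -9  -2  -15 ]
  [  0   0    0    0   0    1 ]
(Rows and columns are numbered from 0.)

R1 → 1/5·R1
  [  1  -1/5  -24/5  -12/5   0  -9/5 ]
  [ -4     1     20      9   0     6 ]
  [  0     3     12     -9  -2   -15 ]
  [  0     0      0      0   0     1 ]
R2 → R2 + 4·R1
  [ 1  -1/5  -24/5  -12/5   0  -9/5 ]
  [ 0   1/5    4/5   -3/5   0  -6/5 ]
  [ 0     3     12     -9  -2   -15 ]
  [ 0     0      0      0   0     1 ]
R2 → 5·R2
  [ 1  -1/5  -24/5  -12/5   0  -9/5 ]
  [ 0     1      4     -3   0    -6 ]
  [ 0     3     12     -9  -2   -15 ]
  [ 0     0      0      0   0     1 ]
R3 → R3 − 3·R2
  [ 1  -1/5  -24/5  -12/5   0  -9/5 ]
  [ 0     1      4     -3   0    -6 ]
  [ 0     0      0      0  -2     3 ]
  [ 0     0      0      0   0     1 ]
R3 → -1/2·R3
  [ 1  -1/5  -24/5  -12/5  0  -9/5 ]
  [ 0     1      4     -3  0    -6 ]
  [ 0     0      0      0  1  -3/2 ]
  [ 0     0      0      0  0     1 ]
R3 → R3 + 3/2·R4
  [ 1  -1/5  -24/5  -12/5  0  -9/5 ]
  [ 0     1      4     -3  0    -6 ]
  [ 0     0      0      0  1     0 ]
  [ 0     0      0      0  0     1 ]
R2 → R2 + 6·R4
  [ 1  -1/5  -24/5  -12/5  0  -9/5 ]
  [ 0     1      4     -3  0     0 ]
  [ 0     0      0      0  1     0 ]
  [ 0     0      0      0  0     1 ]
R1 → R1 + 9/5·R4
  [ 1  -1/5  -24/5  -12/5  0  0 ]
  [ 0     1      4     -3  0  0 ]
  [ 0     0      0      0  1  0 ]
  [ 0     0      0      0  0  1 ]
R1 → R1 + 1/5·R2
  [ 1  0  -4  -3  0  0 ]
  [ 0  1   4  -3  0  0 ]
  [ 0  0   0   0  1  0 ]
  [ 0  0   0   0  0  1 ]

4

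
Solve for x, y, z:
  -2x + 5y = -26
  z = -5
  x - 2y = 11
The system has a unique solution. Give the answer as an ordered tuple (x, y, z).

(3, -4, -5)

Form the augmented matrix and row-reduce:
  [ -2   5  0  |  -26 ]
  [  0   0  1  |   -5 ]
  [  1  -2  0  |   11 ]
r1 -> -1/2·r1
r3 -> r3 − r1
r2 <=> r3
r2 -> 2·r2
r1 -> r1 + 5/2·r2
Reading off the last column: x = 3, y = -4, z = -5.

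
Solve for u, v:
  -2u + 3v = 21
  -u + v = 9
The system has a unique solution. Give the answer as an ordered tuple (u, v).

(-6, 3)

Form the augmented matrix and row-reduce:
  [ -2  3  |  21 ]
  [ -1  1  |   9 ]
R1 → -1/2·R1
  [  1  -3/2  |  -21/2 ]
  [ -1     1  |      9 ]
R2 → R2 + R1
  [ 1  -3/2  |  -21/2 ]
  [ 0  -1/2  |   -3/2 ]
R2 → -2·R2
  [ 1  -3/2  |  -21/2 ]
  [ 0     1  |      3 ]
R1 → R1 + 3/2·R2
  [ 1  0  |  -6 ]
  [ 0  1  |   3 ]
Reading off the last column: u = -6, v = 3.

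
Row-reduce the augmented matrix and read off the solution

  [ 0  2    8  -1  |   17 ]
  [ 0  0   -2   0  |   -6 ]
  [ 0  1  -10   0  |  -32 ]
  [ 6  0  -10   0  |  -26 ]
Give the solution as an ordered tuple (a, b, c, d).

r1 <=> r4
r1 ← 1/6·r1
r2 <=> r3
r4 ← r4 − 2·r2
r3 ← -1/2·r3
r4 ← r4 − 28·r3
r4 ← -1·r4
r2 ← r2 + 10·r3
r1 ← r1 + 5/3·r3
Reading off the last column: a = 2/3, b = -2, c = 3, d = 3.

(2/3, -2, 3, 3)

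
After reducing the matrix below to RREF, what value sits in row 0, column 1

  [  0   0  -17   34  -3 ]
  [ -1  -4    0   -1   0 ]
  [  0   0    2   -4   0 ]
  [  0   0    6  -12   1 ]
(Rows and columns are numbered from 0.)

4

Swap R1 and R2.
Multiply R1 by -1.
Multiply R2 by -1/17.
Subtract 2 times R2 from R3.
Subtract 6 times R2 from R4.
Multiply R3 by -17/6.
Add 1/17 times R3 to R4.
Subtract 3/17 times R3 from R2.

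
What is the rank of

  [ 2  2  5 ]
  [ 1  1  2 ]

rank = 2

R1 -> 1/2·R1
  [ 1  1  5/2 ]
  [ 1  1    2 ]
R2 -> R2 − R1
  [ 1  1   5/2 ]
  [ 0  0  -1/2 ]
R2 -> -2·R2
  [ 1  1  5/2 ]
  [ 0  0    1 ]
R1 -> R1 − 5/2·R2
  [ 1  1  0 ]
  [ 0  0  1 ]
The reduced form has 2 nonzero rows.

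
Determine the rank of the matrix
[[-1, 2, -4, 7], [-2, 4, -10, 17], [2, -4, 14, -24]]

r1 → -1·r1
  [  1  -2    4   -7 ]
  [ -2   4  -10   17 ]
  [  2  -4   14  -24 ]
r2 → r2 + 2·r1
  [ 1  -2   4   -7 ]
  [ 0   0  -2    3 ]
  [ 2  -4  14  -24 ]
r3 → r3 − 2·r1
  [ 1  -2   4   -7 ]
  [ 0   0  -2    3 ]
  [ 0   0   6  -10 ]
r2 → -1/2·r2
  [ 1  -2  4    -7 ]
  [ 0   0  1  -3/2 ]
  [ 0   0  6   -10 ]
r3 → r3 − 6·r2
  [ 1  -2  4    -7 ]
  [ 0   0  1  -3/2 ]
  [ 0   0  0    -1 ]
r3 → -1·r3
  [ 1  -2  4    -7 ]
  [ 0   0  1  -3/2 ]
  [ 0   0  0     1 ]
r2 → r2 + 3/2·r3
  [ 1  -2  4  -7 ]
  [ 0   0  1   0 ]
  [ 0   0  0   1 ]
r1 → r1 + 7·r3
  [ 1  -2  4  0 ]
  [ 0   0  1  0 ]
  [ 0   0  0  1 ]
r1 → r1 − 4·r2
  [ 1  -2  0  0 ]
  [ 0   0  1  0 ]
  [ 0   0  0  1 ]
The reduced form has 3 nonzero rows.

rank = 3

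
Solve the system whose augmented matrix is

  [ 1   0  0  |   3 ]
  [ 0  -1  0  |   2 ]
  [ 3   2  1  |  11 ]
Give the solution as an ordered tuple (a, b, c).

(3, -2, 6)

R3 → R3 − 3·R1
R2 → -1·R2
R3 → R3 − 2·R2
Reading off the last column: a = 3, b = -2, c = 6.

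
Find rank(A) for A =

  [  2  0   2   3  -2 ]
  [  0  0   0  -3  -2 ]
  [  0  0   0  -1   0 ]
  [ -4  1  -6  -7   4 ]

ρ1 ← 1/2·ρ1
  [  1  0   1  3/2  -1 ]
  [  0  0   0   -3  -2 ]
  [  0  0   0   -1   0 ]
  [ -4  1  -6   -7   4 ]
ρ4 ← ρ4 + 4·ρ1
  [ 1  0   1  3/2  -1 ]
  [ 0  0   0   -3  -2 ]
  [ 0  0   0   -1   0 ]
  [ 0  1  -2   -1   0 ]
ρ2 <-> ρ4
  [ 1  0   1  3/2  -1 ]
  [ 0  1  -2   -1   0 ]
  [ 0  0   0   -1   0 ]
  [ 0  0   0   -3  -2 ]
ρ3 ← -1·ρ3
  [ 1  0   1  3/2  -1 ]
  [ 0  1  -2   -1   0 ]
  [ 0  0   0    1   0 ]
  [ 0  0   0   -3  -2 ]
ρ4 ← ρ4 + 3·ρ3
  [ 1  0   1  3/2  -1 ]
  [ 0  1  -2   -1   0 ]
  [ 0  0   0    1   0 ]
  [ 0  0   0    0  -2 ]
ρ4 ← -1/2·ρ4
  [ 1  0   1  3/2  -1 ]
  [ 0  1  -2   -1   0 ]
  [ 0  0   0    1   0 ]
  [ 0  0   0    0   1 ]
ρ1 ← ρ1 + ρ4
  [ 1  0   1  3/2  0 ]
  [ 0  1  -2   -1  0 ]
  [ 0  0   0    1  0 ]
  [ 0  0   0    0  1 ]
ρ2 ← ρ2 + ρ3
  [ 1  0   1  3/2  0 ]
  [ 0  1  -2    0  0 ]
  [ 0  0   0    1  0 ]
  [ 0  0   0    0  1 ]
ρ1 ← ρ1 − 3/2·ρ3
  [ 1  0   1  0  0 ]
  [ 0  1  -2  0  0 ]
  [ 0  0   0  1  0 ]
  [ 0  0   0  0  1 ]
The reduced form has 4 nonzero rows.

rank = 4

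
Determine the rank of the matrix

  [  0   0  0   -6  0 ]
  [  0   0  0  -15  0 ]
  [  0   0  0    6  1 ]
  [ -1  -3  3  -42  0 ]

r1 <=> r4
  [ -1  -3  3  -42  0 ]
  [  0   0  0  -15  0 ]
  [  0   0  0    6  1 ]
  [  0   0  0   -6  0 ]
r1 := -1·r1
  [ 1  3  -3   42  0 ]
  [ 0  0   0  -15  0 ]
  [ 0  0   0    6  1 ]
  [ 0  0   0   -6  0 ]
r2 := -1/15·r2
  [ 1  3  -3  42  0 ]
  [ 0  0   0   1  0 ]
  [ 0  0   0   6  1 ]
  [ 0  0   0  -6  0 ]
r3 := r3 − 6·r2
  [ 1  3  -3  42  0 ]
  [ 0  0   0   1  0 ]
  [ 0  0   0   0  1 ]
  [ 0  0   0  -6  0 ]
r4 := r4 + 6·r2
  [ 1  3  -3  42  0 ]
  [ 0  0   0   1  0 ]
  [ 0  0   0   0  1 ]
  [ 0  0   0   0  0 ]
r1 := r1 − 42·r2
  [ 1  3  -3  0  0 ]
  [ 0  0   0  1  0 ]
  [ 0  0   0  0  1 ]
  [ 0  0   0  0  0 ]
The reduced form has 3 nonzero rows.

rank = 3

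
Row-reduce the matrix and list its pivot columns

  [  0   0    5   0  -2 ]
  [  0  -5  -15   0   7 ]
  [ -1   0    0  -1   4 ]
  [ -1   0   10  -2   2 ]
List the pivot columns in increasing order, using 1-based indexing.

ρ1 ↔ ρ3
  [ -1   0    0  -1   4 ]
  [  0  -5  -15   0   7 ]
  [  0   0    5   0  -2 ]
  [ -1   0   10  -2   2 ]
ρ1 -> -1·ρ1
  [  1   0    0   1  -4 ]
  [  0  -5  -15   0   7 ]
  [  0   0    5   0  -2 ]
  [ -1   0   10  -2   2 ]
ρ4 -> ρ4 + ρ1
  [ 1   0    0   1  -4 ]
  [ 0  -5  -15   0   7 ]
  [ 0   0    5   0  -2 ]
  [ 0   0   10  -1  -2 ]
ρ2 -> -1/5·ρ2
  [ 1  0   0   1    -4 ]
  [ 0  1   3   0  -7/5 ]
  [ 0  0   5   0    -2 ]
  [ 0  0  10  -1    -2 ]
ρ3 -> 1/5·ρ3
  [ 1  0   0   1    -4 ]
  [ 0  1   3   0  -7/5 ]
  [ 0  0   1   0  -2/5 ]
  [ 0  0  10  -1    -2 ]
ρ4 -> ρ4 − 10·ρ3
  [ 1  0  0   1    -4 ]
  [ 0  1  3   0  -7/5 ]
  [ 0  0  1   0  -2/5 ]
  [ 0  0  0  -1     2 ]
ρ4 -> -1·ρ4
  [ 1  0  0  1    -4 ]
  [ 0  1  3  0  -7/5 ]
  [ 0  0  1  0  -2/5 ]
  [ 0  0  0  1    -2 ]
ρ1 -> ρ1 − ρ4
  [ 1  0  0  0    -2 ]
  [ 0  1  3  0  -7/5 ]
  [ 0  0  1  0  -2/5 ]
  [ 0  0  0  1    -2 ]
ρ2 -> ρ2 − 3·ρ3
  [ 1  0  0  0    -2 ]
  [ 0  1  0  0  -1/5 ]
  [ 0  0  1  0  -2/5 ]
  [ 0  0  0  1    -2 ]
Pivot columns are the columns containing a leading 1.

1, 2, 3, 4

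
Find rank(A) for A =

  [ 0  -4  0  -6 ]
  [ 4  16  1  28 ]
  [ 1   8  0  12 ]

rank = 3

Swap R1 and R2.
  [ 4  16  1  28 ]
  [ 0  -4  0  -6 ]
  [ 1   8  0  12 ]
Multiply R1 by 1/4.
  [ 1   4  1/4   7 ]
  [ 0  -4    0  -6 ]
  [ 1   8    0  12 ]
Subtract R1 from R3.
  [ 1   4   1/4   7 ]
  [ 0  -4     0  -6 ]
  [ 0   4  -1/4   5 ]
Multiply R2 by -1/4.
  [ 1  4   1/4    7 ]
  [ 0  1     0  3/2 ]
  [ 0  4  -1/4    5 ]
Subtract 4 times R2 from R3.
  [ 1  4   1/4    7 ]
  [ 0  1     0  3/2 ]
  [ 0  0  -1/4   -1 ]
Multiply R3 by -4.
  [ 1  4  1/4    7 ]
  [ 0  1    0  3/2 ]
  [ 0  0    1    4 ]
Subtract 1/4 times R3 from R1.
  [ 1  4  0    6 ]
  [ 0  1  0  3/2 ]
  [ 0  0  1    4 ]
Subtract 4 times R2 from R1.
  [ 1  0  0    0 ]
  [ 0  1  0  3/2 ]
  [ 0  0  1    4 ]
The reduced form has 3 nonzero rows.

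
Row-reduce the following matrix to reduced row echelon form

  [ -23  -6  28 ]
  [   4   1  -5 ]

[[1, 0, -2], [0, 1, 3]]

ρ1 -> -1/23·ρ1
  [ 1  6/23  -28/23 ]
  [ 4     1      -5 ]
ρ2 -> ρ2 − 4·ρ1
  [ 1   6/23  -28/23 ]
  [ 0  -1/23   -3/23 ]
ρ2 -> -23·ρ2
  [ 1  6/23  -28/23 ]
  [ 0     1       3 ]
ρ1 -> ρ1 − 6/23·ρ2
  [ 1  0  -2 ]
  [ 0  1   3 ]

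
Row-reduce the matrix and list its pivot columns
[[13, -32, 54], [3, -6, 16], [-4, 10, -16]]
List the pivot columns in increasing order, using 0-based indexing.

Multiply R1 by 1/13.
  [  1  -32/13  54/13 ]
  [  3      -6     16 ]
  [ -4      10    -16 ]
Subtract 3 times R1 from R2.
  [  1  -32/13  54/13 ]
  [  0   18/13  46/13 ]
  [ -4      10    -16 ]
Add 4 times R1 to R3.
  [ 1  -32/13  54/13 ]
  [ 0   18/13  46/13 ]
  [ 0    2/13   8/13 ]
Multiply R2 by 13/18.
  [ 1  -32/13  54/13 ]
  [ 0       1   23/9 ]
  [ 0    2/13   8/13 ]
Subtract 2/13 times R2 from R3.
  [ 1  -32/13  54/13 ]
  [ 0       1   23/9 ]
  [ 0       0    2/9 ]
Multiply R3 by 9/2.
  [ 1  -32/13  54/13 ]
  [ 0       1   23/9 ]
  [ 0       0      1 ]
Subtract 23/9 times R3 from R2.
  [ 1  -32/13  54/13 ]
  [ 0       1      0 ]
  [ 0       0      1 ]
Subtract 54/13 times R3 from R1.
  [ 1  -32/13  0 ]
  [ 0       1  0 ]
  [ 0       0  1 ]
Add 32/13 times R2 to R1.
  [ 1  0  0 ]
  [ 0  1  0 ]
  [ 0  0  1 ]
Pivot columns are the columns containing a leading 1.

0, 1, 2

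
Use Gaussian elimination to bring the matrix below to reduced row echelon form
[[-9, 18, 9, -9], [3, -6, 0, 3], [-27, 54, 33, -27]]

ρ1 := -1/9·ρ1
  [   1  -2  -1    1 ]
  [   3  -6   0    3 ]
  [ -27  54  33  -27 ]
ρ2 := ρ2 − 3·ρ1
  [   1  -2  -1    1 ]
  [   0   0   3    0 ]
  [ -27  54  33  -27 ]
ρ3 := ρ3 + 27·ρ1
  [ 1  -2  -1  1 ]
  [ 0   0   3  0 ]
  [ 0   0   6  0 ]
ρ2 := 1/3·ρ2
  [ 1  -2  -1  1 ]
  [ 0   0   1  0 ]
  [ 0   0   6  0 ]
ρ3 := ρ3 − 6·ρ2
  [ 1  -2  -1  1 ]
  [ 0   0   1  0 ]
  [ 0   0   0  0 ]
ρ1 := ρ1 + ρ2
  [ 1  -2  0  1 ]
  [ 0   0  1  0 ]
  [ 0   0  0  0 ]

[[1, -2, 0, 1], [0, 0, 1, 0], [0, 0, 0, 0]]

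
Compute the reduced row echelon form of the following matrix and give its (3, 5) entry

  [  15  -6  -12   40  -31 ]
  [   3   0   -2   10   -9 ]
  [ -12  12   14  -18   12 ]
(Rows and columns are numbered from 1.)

2

R1 := 1/15·R1
  [   1  -2/5  -4/5  8/3  -31/15 ]
  [   3     0    -2   10      -9 ]
  [ -12    12    14  -18      12 ]
R2 := R2 − 3·R1
  [   1  -2/5  -4/5  8/3  -31/15 ]
  [   0   6/5   2/5    2   -14/5 ]
  [ -12    12    14  -18      12 ]
R3 := R3 + 12·R1
  [ 1  -2/5  -4/5  8/3  -31/15 ]
  [ 0   6/5   2/5    2   -14/5 ]
  [ 0  36/5  22/5   14   -64/5 ]
R2 := 5/6·R2
  [ 1  -2/5  -4/5  8/3  -31/15 ]
  [ 0     1   1/3  5/3    -7/3 ]
  [ 0  36/5  22/5   14   -64/5 ]
R3 := R3 − 36/5·R2
  [ 1  -2/5  -4/5  8/3  -31/15 ]
  [ 0     1   1/3  5/3    -7/3 ]
  [ 0     0     2    2       4 ]
R3 := 1/2·R3
  [ 1  -2/5  -4/5  8/3  -31/15 ]
  [ 0     1   1/3  5/3    -7/3 ]
  [ 0     0     1    1       2 ]
R2 := R2 − 1/3·R3
  [ 1  -2/5  -4/5  8/3  -31/15 ]
  [ 0     1     0  4/3      -3 ]
  [ 0     0     1    1       2 ]
R1 := R1 + 4/5·R3
  [ 1  -2/5  0  52/15  -7/15 ]
  [ 0     1  0    4/3     -3 ]
  [ 0     0  1      1      2 ]
R1 := R1 + 2/5·R2
  [ 1  0  0    4  -5/3 ]
  [ 0  1  0  4/3    -3 ]
  [ 0  0  1    1     2 ]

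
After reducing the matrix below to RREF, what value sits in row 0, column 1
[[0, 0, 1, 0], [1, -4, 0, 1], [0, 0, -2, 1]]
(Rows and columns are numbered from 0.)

R1 <=> R2
  [ 1  -4   0  1 ]
  [ 0   0   1  0 ]
  [ 0   0  -2  1 ]
R3 -> R3 + 2·R2
  [ 1  -4  0  1 ]
  [ 0   0  1  0 ]
  [ 0   0  0  1 ]
R1 -> R1 − R3
  [ 1  -4  0  0 ]
  [ 0   0  1  0 ]
  [ 0   0  0  1 ]

-4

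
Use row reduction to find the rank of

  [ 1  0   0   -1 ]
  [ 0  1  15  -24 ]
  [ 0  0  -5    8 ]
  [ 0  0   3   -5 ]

rank = 4

r3 -> -1/5·r3
  [ 1  0   0    -1 ]
  [ 0  1  15   -24 ]
  [ 0  0   1  -8/5 ]
  [ 0  0   3    -5 ]
r4 -> r4 − 3·r3
  [ 1  0   0    -1 ]
  [ 0  1  15   -24 ]
  [ 0  0   1  -8/5 ]
  [ 0  0   0  -1/5 ]
r4 -> -5·r4
  [ 1  0   0    -1 ]
  [ 0  1  15   -24 ]
  [ 0  0   1  -8/5 ]
  [ 0  0   0     1 ]
r3 -> r3 + 8/5·r4
  [ 1  0   0   -1 ]
  [ 0  1  15  -24 ]
  [ 0  0   1    0 ]
  [ 0  0   0    1 ]
r2 -> r2 + 24·r4
  [ 1  0   0  -1 ]
  [ 0  1  15   0 ]
  [ 0  0   1   0 ]
  [ 0  0   0   1 ]
r1 -> r1 + r4
  [ 1  0   0  0 ]
  [ 0  1  15  0 ]
  [ 0  0   1  0 ]
  [ 0  0   0  1 ]
r2 -> r2 − 15·r3
  [ 1  0  0  0 ]
  [ 0  1  0  0 ]
  [ 0  0  1  0 ]
  [ 0  0  0  1 ]
The reduced form has 4 nonzero rows.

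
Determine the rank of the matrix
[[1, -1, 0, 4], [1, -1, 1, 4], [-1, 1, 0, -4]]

rank = 2

ρ2 -> ρ2 − ρ1
  [  1  -1  0   4 ]
  [  0   0  1   0 ]
  [ -1   1  0  -4 ]
ρ3 -> ρ3 + ρ1
  [ 1  -1  0  4 ]
  [ 0   0  1  0 ]
  [ 0   0  0  0 ]
The reduced form has 2 nonzero rows.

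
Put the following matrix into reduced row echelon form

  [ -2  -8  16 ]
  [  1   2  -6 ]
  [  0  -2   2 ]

R1 -> -1/2·R1
  [ 1   4  -8 ]
  [ 1   2  -6 ]
  [ 0  -2   2 ]
R2 -> R2 − R1
  [ 1   4  -8 ]
  [ 0  -2   2 ]
  [ 0  -2   2 ]
R2 -> -1/2·R2
  [ 1   4  -8 ]
  [ 0   1  -1 ]
  [ 0  -2   2 ]
R3 -> R3 + 2·R2
  [ 1  4  -8 ]
  [ 0  1  -1 ]
  [ 0  0   0 ]
R1 -> R1 − 4·R2
  [ 1  0  -4 ]
  [ 0  1  -1 ]
  [ 0  0   0 ]

[[1, 0, -4], [0, 1, -1], [0, 0, 0]]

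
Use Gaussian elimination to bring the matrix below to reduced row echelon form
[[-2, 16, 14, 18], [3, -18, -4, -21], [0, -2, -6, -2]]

R1 ← -1/2·R1
  [ 1   -8  -7   -9 ]
  [ 3  -18  -4  -21 ]
  [ 0   -2  -6   -2 ]
R2 ← R2 − 3·R1
  [ 1  -8  -7  -9 ]
  [ 0   6  17   6 ]
  [ 0  -2  -6  -2 ]
R2 ← 1/6·R2
  [ 1  -8    -7  -9 ]
  [ 0   1  17/6   1 ]
  [ 0  -2    -6  -2 ]
R3 ← R3 + 2·R2
  [ 1  -8    -7  -9 ]
  [ 0   1  17/6   1 ]
  [ 0   0  -1/3   0 ]
R3 ← -3·R3
  [ 1  -8    -7  -9 ]
  [ 0   1  17/6   1 ]
  [ 0   0     1   0 ]
R2 ← R2 − 17/6·R3
  [ 1  -8  -7  -9 ]
  [ 0   1   0   1 ]
  [ 0   0   1   0 ]
R1 ← R1 + 7·R3
  [ 1  -8  0  -9 ]
  [ 0   1  0   1 ]
  [ 0   0  1   0 ]
R1 ← R1 + 8·R2
  [ 1  0  0  -1 ]
  [ 0  1  0   1 ]
  [ 0  0  1   0 ]

[[1, 0, 0, -1], [0, 1, 0, 1], [0, 0, 1, 0]]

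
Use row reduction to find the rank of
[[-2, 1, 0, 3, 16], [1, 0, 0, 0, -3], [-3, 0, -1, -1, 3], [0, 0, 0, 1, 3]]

rank = 4

R1 -> -1/2·R1
R2 -> R2 − R1
R3 -> R3 + 3·R1
R2 -> 2·R2
R3 -> R3 + 3/2·R2
R3 -> -1·R3
R3 -> R3 − R4
R2 -> R2 − 3·R4
R1 -> R1 + 3/2·R4
R1 -> R1 + 1/2·R2
The reduced form has 4 nonzero rows.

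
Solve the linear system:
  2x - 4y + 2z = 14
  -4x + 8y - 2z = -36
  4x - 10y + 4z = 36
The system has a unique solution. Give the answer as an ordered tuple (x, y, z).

(3, -4, -4)

Form the augmented matrix and row-reduce:
  [  2   -4   2  |   14 ]
  [ -4    8  -2  |  -36 ]
  [  4  -10   4  |   36 ]
r1 → 1/2·r1
  [  1   -2   1  |    7 ]
  [ -4    8  -2  |  -36 ]
  [  4  -10   4  |   36 ]
r2 → r2 + 4·r1
  [ 1   -2  1  |   7 ]
  [ 0    0  2  |  -8 ]
  [ 4  -10  4  |  36 ]
r3 → r3 − 4·r1
  [ 1  -2  1  |   7 ]
  [ 0   0  2  |  -8 ]
  [ 0  -2  0  |   8 ]
r2 <-> r3
  [ 1  -2  1  |   7 ]
  [ 0  -2  0  |   8 ]
  [ 0   0  2  |  -8 ]
r2 → -1/2·r2
  [ 1  -2  1  |   7 ]
  [ 0   1  0  |  -4 ]
  [ 0   0  2  |  -8 ]
r3 → 1/2·r3
  [ 1  -2  1  |   7 ]
  [ 0   1  0  |  -4 ]
  [ 0   0  1  |  -4 ]
r1 → r1 − r3
  [ 1  -2  0  |  11 ]
  [ 0   1  0  |  -4 ]
  [ 0   0  1  |  -4 ]
r1 → r1 + 2·r2
  [ 1  0  0  |   3 ]
  [ 0  1  0  |  -4 ]
  [ 0  0  1  |  -4 ]
Reading off the last column: x = 3, y = -4, z = -4.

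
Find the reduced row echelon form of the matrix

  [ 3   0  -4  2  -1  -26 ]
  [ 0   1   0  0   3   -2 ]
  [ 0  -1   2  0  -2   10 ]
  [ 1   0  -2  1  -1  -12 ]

[[1, 0, 0, 0, 1, -2], [0, 1, 0, 0, 3, -2], [0, 0, 1, 0, 1/2, 4], [0, 0, 0, 1, -1, -2]]

r1 -> 1/3·r1
  [ 1   0  -4/3  2/3  -1/3  -26/3 ]
  [ 0   1     0    0     3     -2 ]
  [ 0  -1     2    0    -2     10 ]
  [ 1   0    -2    1    -1    -12 ]
r4 -> r4 − r1
  [ 1   0  -4/3  2/3  -1/3  -26/3 ]
  [ 0   1     0    0     3     -2 ]
  [ 0  -1     2    0    -2     10 ]
  [ 0   0  -2/3  1/3  -2/3  -10/3 ]
r3 -> r3 + r2
  [ 1  0  -4/3  2/3  -1/3  -26/3 ]
  [ 0  1     0    0     3     -2 ]
  [ 0  0     2    0     1      8 ]
  [ 0  0  -2/3  1/3  -2/3  -10/3 ]
r3 -> 1/2·r3
  [ 1  0  -4/3  2/3  -1/3  -26/3 ]
  [ 0  1     0    0     3     -2 ]
  [ 0  0     1    0   1/2      4 ]
  [ 0  0  -2/3  1/3  -2/3  -10/3 ]
r4 -> r4 + 2/3·r3
  [ 1  0  -4/3  2/3  -1/3  -26/3 ]
  [ 0  1     0    0     3     -2 ]
  [ 0  0     1    0   1/2      4 ]
  [ 0  0     0  1/3  -1/3   -2/3 ]
r4 -> 3·r4
  [ 1  0  -4/3  2/3  -1/3  -26/3 ]
  [ 0  1     0    0     3     -2 ]
  [ 0  0     1    0   1/2      4 ]
  [ 0  0     0    1    -1     -2 ]
r1 -> r1 − 2/3·r4
  [ 1  0  -4/3  0  1/3  -22/3 ]
  [ 0  1     0  0    3     -2 ]
  [ 0  0     1  0  1/2      4 ]
  [ 0  0     0  1   -1     -2 ]
r1 -> r1 + 4/3·r3
  [ 1  0  0  0    1  -2 ]
  [ 0  1  0  0    3  -2 ]
  [ 0  0  1  0  1/2   4 ]
  [ 0  0  0  1   -1  -2 ]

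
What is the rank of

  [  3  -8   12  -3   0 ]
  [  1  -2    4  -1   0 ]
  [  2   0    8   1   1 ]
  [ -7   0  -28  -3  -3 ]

rank = 4

R1 -> 1/3·R1
  [  1  -8/3    4  -1   0 ]
  [  1    -2    4  -1   0 ]
  [  2     0    8   1   1 ]
  [ -7     0  -28  -3  -3 ]
R2 -> R2 − R1
  [  1  -8/3    4  -1   0 ]
  [  0   2/3    0   0   0 ]
  [  2     0    8   1   1 ]
  [ -7     0  -28  -3  -3 ]
R3 -> R3 − 2·R1
  [  1  -8/3    4  -1   0 ]
  [  0   2/3    0   0   0 ]
  [  0  16/3    0   3   1 ]
  [ -7     0  -28  -3  -3 ]
R4 -> R4 + 7·R1
  [ 1   -8/3  4   -1   0 ]
  [ 0    2/3  0    0   0 ]
  [ 0   16/3  0    3   1 ]
  [ 0  -56/3  0  -10  -3 ]
R2 -> 3/2·R2
  [ 1   -8/3  4   -1   0 ]
  [ 0      1  0    0   0 ]
  [ 0   16/3  0    3   1 ]
  [ 0  -56/3  0  -10  -3 ]
R3 -> R3 − 16/3·R2
  [ 1   -8/3  4   -1   0 ]
  [ 0      1  0    0   0 ]
  [ 0      0  0    3   1 ]
  [ 0  -56/3  0  -10  -3 ]
R4 -> R4 + 56/3·R2
  [ 1  -8/3  4   -1   0 ]
  [ 0     1  0    0   0 ]
  [ 0     0  0    3   1 ]
  [ 0     0  0  -10  -3 ]
R3 -> 1/3·R3
  [ 1  -8/3  4   -1    0 ]
  [ 0     1  0    0    0 ]
  [ 0     0  0    1  1/3 ]
  [ 0     0  0  -10   -3 ]
R4 -> R4 + 10·R3
  [ 1  -8/3  4  -1    0 ]
  [ 0     1  0   0    0 ]
  [ 0     0  0   1  1/3 ]
  [ 0     0  0   0  1/3 ]
R4 -> 3·R4
  [ 1  -8/3  4  -1    0 ]
  [ 0     1  0   0    0 ]
  [ 0     0  0   1  1/3 ]
  [ 0     0  0   0    1 ]
R3 -> R3 − 1/3·R4
  [ 1  -8/3  4  -1  0 ]
  [ 0     1  0   0  0 ]
  [ 0     0  0   1  0 ]
  [ 0     0  0   0  1 ]
R1 -> R1 + R3
  [ 1  -8/3  4  0  0 ]
  [ 0     1  0  0  0 ]
  [ 0     0  0  1  0 ]
  [ 0     0  0  0  1 ]
R1 -> R1 + 8/3·R2
  [ 1  0  4  0  0 ]
  [ 0  1  0  0  0 ]
  [ 0  0  0  1  0 ]
  [ 0  0  0  0  1 ]
The reduced form has 4 nonzero rows.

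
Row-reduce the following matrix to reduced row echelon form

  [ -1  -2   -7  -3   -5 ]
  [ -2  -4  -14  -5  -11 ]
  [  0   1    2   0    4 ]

[[1, 0, 3, 0, 0], [0, 1, 2, 0, 4], [0, 0, 0, 1, -1]]

ρ1 → -1·ρ1
  [  1   2    7   3    5 ]
  [ -2  -4  -14  -5  -11 ]
  [  0   1    2   0    4 ]
ρ2 → ρ2 + 2·ρ1
  [ 1  2  7  3   5 ]
  [ 0  0  0  1  -1 ]
  [ 0  1  2  0   4 ]
ρ2 <=> ρ3
  [ 1  2  7  3   5 ]
  [ 0  1  2  0   4 ]
  [ 0  0  0  1  -1 ]
ρ1 → ρ1 − 3·ρ3
  [ 1  2  7  0   8 ]
  [ 0  1  2  0   4 ]
  [ 0  0  0  1  -1 ]
ρ1 → ρ1 − 2·ρ2
  [ 1  0  3  0   0 ]
  [ 0  1  2  0   4 ]
  [ 0  0  0  1  -1 ]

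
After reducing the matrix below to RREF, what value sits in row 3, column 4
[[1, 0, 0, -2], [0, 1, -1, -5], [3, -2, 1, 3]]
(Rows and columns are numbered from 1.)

R3 -> R3 − 3·R1
  [ 1   0   0  -2 ]
  [ 0   1  -1  -5 ]
  [ 0  -2   1   9 ]
R3 -> R3 + 2·R2
  [ 1  0   0  -2 ]
  [ 0  1  -1  -5 ]
  [ 0  0  -1  -1 ]
R3 -> -1·R3
  [ 1  0   0  -2 ]
  [ 0  1  -1  -5 ]
  [ 0  0   1   1 ]
R2 -> R2 + R3
  [ 1  0  0  -2 ]
  [ 0  1  0  -4 ]
  [ 0  0  1   1 ]

1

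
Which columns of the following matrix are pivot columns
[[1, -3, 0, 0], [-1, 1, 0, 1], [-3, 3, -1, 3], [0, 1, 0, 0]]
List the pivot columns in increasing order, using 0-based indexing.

R2 ← R2 + R1
R3 ← R3 + 3·R1
R2 ← -1/2·R2
R3 ← R3 + 6·R2
R4 ← R4 − R2
R3 ← -1·R3
R4 ← 2·R4
R2 ← R2 + 1/2·R4
R1 ← R1 + 3·R2
Pivot columns are the columns containing a leading 1.

0, 1, 2, 3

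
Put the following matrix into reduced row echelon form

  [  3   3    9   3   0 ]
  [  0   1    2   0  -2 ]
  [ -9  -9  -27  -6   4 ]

[[1, 0, 1, 0, 2/3], [0, 1, 2, 0, -2], [0, 0, 0, 1, 4/3]]

Multiply ρ1 by 1/3.
  [  1   1    3   1   0 ]
  [  0   1    2   0  -2 ]
  [ -9  -9  -27  -6   4 ]
Add 9 times ρ1 to ρ3.
  [ 1  1  3  1   0 ]
  [ 0  1  2  0  -2 ]
  [ 0  0  0  3   4 ]
Multiply ρ3 by 1/3.
  [ 1  1  3  1    0 ]
  [ 0  1  2  0   -2 ]
  [ 0  0  0  1  4/3 ]
Subtract ρ3 from ρ1.
  [ 1  1  3  0  -4/3 ]
  [ 0  1  2  0    -2 ]
  [ 0  0  0  1   4/3 ]
Subtract ρ2 from ρ1.
  [ 1  0  1  0  2/3 ]
  [ 0  1  2  0   -2 ]
  [ 0  0  0  1  4/3 ]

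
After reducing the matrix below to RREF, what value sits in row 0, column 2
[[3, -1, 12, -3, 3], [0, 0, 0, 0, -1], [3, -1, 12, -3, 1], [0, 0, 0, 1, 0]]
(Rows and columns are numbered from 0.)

4

r1 ← 1/3·r1
  [ 1  -1/3   4  -1   1 ]
  [ 0     0   0   0  -1 ]
  [ 3    -1  12  -3   1 ]
  [ 0     0   0   1   0 ]
r3 ← r3 − 3·r1
  [ 1  -1/3  4  -1   1 ]
  [ 0     0  0   0  -1 ]
  [ 0     0  0   0  -2 ]
  [ 0     0  0   1   0 ]
r2 ↔ r4
  [ 1  -1/3  4  -1   1 ]
  [ 0     0  0   1   0 ]
  [ 0     0  0   0  -2 ]
  [ 0     0  0   0  -1 ]
r3 ← -1/2·r3
  [ 1  -1/3  4  -1   1 ]
  [ 0     0  0   1   0 ]
  [ 0     0  0   0   1 ]
  [ 0     0  0   0  -1 ]
r4 ← r4 + r3
  [ 1  -1/3  4  -1  1 ]
  [ 0     0  0   1  0 ]
  [ 0     0  0   0  1 ]
  [ 0     0  0   0  0 ]
r1 ← r1 − r3
  [ 1  -1/3  4  -1  0 ]
  [ 0     0  0   1  0 ]
  [ 0     0  0   0  1 ]
  [ 0     0  0   0  0 ]
r1 ← r1 + r2
  [ 1  -1/3  4  0  0 ]
  [ 0     0  0  1  0 ]
  [ 0     0  0  0  1 ]
  [ 0     0  0  0  0 ]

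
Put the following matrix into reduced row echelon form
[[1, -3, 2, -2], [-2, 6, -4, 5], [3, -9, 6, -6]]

[[1, -3, 2, 0], [0, 0, 0, 1], [0, 0, 0, 0]]

R2 → R2 + 2·R1
  [ 1  -3  2  -2 ]
  [ 0   0  0   1 ]
  [ 3  -9  6  -6 ]
R3 → R3 − 3·R1
  [ 1  -3  2  -2 ]
  [ 0   0  0   1 ]
  [ 0   0  0   0 ]
R1 → R1 + 2·R2
  [ 1  -3  2  0 ]
  [ 0   0  0  1 ]
  [ 0   0  0  0 ]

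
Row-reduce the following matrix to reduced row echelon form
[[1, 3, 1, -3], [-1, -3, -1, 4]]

[[1, 3, 1, 0], [0, 0, 0, 1]]

R2 ← R2 + R1
  [ 1  3  1  -3 ]
  [ 0  0  0   1 ]
R1 ← R1 + 3·R2
  [ 1  3  1  0 ]
  [ 0  0  0  1 ]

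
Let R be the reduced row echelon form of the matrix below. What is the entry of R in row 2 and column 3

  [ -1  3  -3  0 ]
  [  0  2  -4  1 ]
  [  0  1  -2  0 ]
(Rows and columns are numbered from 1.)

-2

ρ1 ← -1·ρ1
  [ 1  -3   3  0 ]
  [ 0   2  -4  1 ]
  [ 0   1  -2  0 ]
ρ2 ← 1/2·ρ2
  [ 1  -3   3    0 ]
  [ 0   1  -2  1/2 ]
  [ 0   1  -2    0 ]
ρ3 ← ρ3 − ρ2
  [ 1  -3   3     0 ]
  [ 0   1  -2   1/2 ]
  [ 0   0   0  -1/2 ]
ρ3 ← -2·ρ3
  [ 1  -3   3    0 ]
  [ 0   1  -2  1/2 ]
  [ 0   0   0    1 ]
ρ2 ← ρ2 − 1/2·ρ3
  [ 1  -3   3  0 ]
  [ 0   1  -2  0 ]
  [ 0   0   0  1 ]
ρ1 ← ρ1 + 3·ρ2
  [ 1  0  -3  0 ]
  [ 0  1  -2  0 ]
  [ 0  0   0  1 ]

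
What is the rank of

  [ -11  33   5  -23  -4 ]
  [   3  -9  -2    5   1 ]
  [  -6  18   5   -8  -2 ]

rank = 3

Multiply r1 by -1/11.
  [  1  -3  -5/11  23/11  4/11 ]
  [  3  -9     -2      5     1 ]
  [ -6  18      5     -8    -2 ]
Subtract 3 times r1 from r2.
  [  1  -3  -5/11   23/11   4/11 ]
  [  0   0  -7/11  -14/11  -1/11 ]
  [ -6  18      5      -8     -2 ]
Add 6 times r1 to r3.
  [ 1  -3  -5/11   23/11   4/11 ]
  [ 0   0  -7/11  -14/11  -1/11 ]
  [ 0   0  25/11   50/11   2/11 ]
Multiply r2 by -11/7.
  [ 1  -3  -5/11  23/11  4/11 ]
  [ 0   0      1      2   1/7 ]
  [ 0   0  25/11  50/11  2/11 ]
Subtract 25/11 times r2 from r3.
  [ 1  -3  -5/11  23/11  4/11 ]
  [ 0   0      1      2   1/7 ]
  [ 0   0      0      0  -1/7 ]
Multiply r3 by -7.
  [ 1  -3  -5/11  23/11  4/11 ]
  [ 0   0      1      2   1/7 ]
  [ 0   0      0      0     1 ]
Subtract 1/7 times r3 from r2.
  [ 1  -3  -5/11  23/11  4/11 ]
  [ 0   0      1      2     0 ]
  [ 0   0      0      0     1 ]
Subtract 4/11 times r3 from r1.
  [ 1  -3  -5/11  23/11  0 ]
  [ 0   0      1      2  0 ]
  [ 0   0      0      0  1 ]
Add 5/11 times r2 to r1.
  [ 1  -3  0  3  0 ]
  [ 0   0  1  2  0 ]
  [ 0   0  0  0  1 ]
The reduced form has 3 nonzero rows.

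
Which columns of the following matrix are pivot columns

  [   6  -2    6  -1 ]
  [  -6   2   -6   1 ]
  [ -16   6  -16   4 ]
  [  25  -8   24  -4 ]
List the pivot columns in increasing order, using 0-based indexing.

R1 -> 1/6·R1
R2 -> R2 + 6·R1
R3 -> R3 + 16·R1
R4 -> R4 − 25·R1
R2 ↔ R3
R2 -> 3/2·R2
R4 -> R4 − 1/3·R2
R3 ↔ R4
R3 -> -1·R3
R1 -> R1 − R3
R1 -> R1 + 1/3·R2
Pivot columns are the columns containing a leading 1.

0, 1, 2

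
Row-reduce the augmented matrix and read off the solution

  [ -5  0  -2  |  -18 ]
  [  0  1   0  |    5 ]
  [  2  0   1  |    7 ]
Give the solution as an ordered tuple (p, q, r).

ρ1 -> -1/5·ρ1
  [ 1  0  2/5  |  18/5 ]
  [ 0  1    0  |     5 ]
  [ 2  0    1  |     7 ]
ρ3 -> ρ3 − 2·ρ1
  [ 1  0  2/5  |  18/5 ]
  [ 0  1    0  |     5 ]
  [ 0  0  1/5  |  -1/5 ]
ρ3 -> 5·ρ3
  [ 1  0  2/5  |  18/5 ]
  [ 0  1    0  |     5 ]
  [ 0  0    1  |    -1 ]
ρ1 -> ρ1 − 2/5·ρ3
  [ 1  0  0  |   4 ]
  [ 0  1  0  |   5 ]
  [ 0  0  1  |  -1 ]
Reading off the last column: p = 4, q = 5, r = -1.

(4, 5, -1)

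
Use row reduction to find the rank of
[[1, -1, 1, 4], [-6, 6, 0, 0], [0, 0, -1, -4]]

R2 → R2 + 6·R1
  [ 1  -1   1   4 ]
  [ 0   0   6  24 ]
  [ 0   0  -1  -4 ]
R2 → 1/6·R2
  [ 1  -1   1   4 ]
  [ 0   0   1   4 ]
  [ 0   0  -1  -4 ]
R3 → R3 + R2
  [ 1  -1  1  4 ]
  [ 0   0  1  4 ]
  [ 0   0  0  0 ]
R1 → R1 − R2
  [ 1  -1  0  0 ]
  [ 0   0  1  4 ]
  [ 0   0  0  0 ]
The reduced form has 2 nonzero rows.

rank = 2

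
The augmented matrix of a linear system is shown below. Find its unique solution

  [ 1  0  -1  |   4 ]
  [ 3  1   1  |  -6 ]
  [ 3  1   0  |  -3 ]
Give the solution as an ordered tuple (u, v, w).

r2 := r2 − 3·r1
r3 := r3 − 3·r1
r3 := r3 − r2
r3 := -1·r3
r2 := r2 − 4·r3
r1 := r1 + r3
Reading off the last column: u = 1, v = -6, w = -3.

(1, -6, -3)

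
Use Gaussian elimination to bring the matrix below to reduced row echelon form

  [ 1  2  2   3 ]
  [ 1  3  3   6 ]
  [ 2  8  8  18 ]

[[1, 0, 0, -3], [0, 1, 1, 3], [0, 0, 0, 0]]

Subtract r1 from r2.
  [ 1  2  2   3 ]
  [ 0  1  1   3 ]
  [ 2  8  8  18 ]
Subtract 2 times r1 from r3.
  [ 1  2  2   3 ]
  [ 0  1  1   3 ]
  [ 0  4  4  12 ]
Subtract 4 times r2 from r3.
  [ 1  2  2  3 ]
  [ 0  1  1  3 ]
  [ 0  0  0  0 ]
Subtract 2 times r2 from r1.
  [ 1  0  0  -3 ]
  [ 0  1  1   3 ]
  [ 0  0  0   0 ]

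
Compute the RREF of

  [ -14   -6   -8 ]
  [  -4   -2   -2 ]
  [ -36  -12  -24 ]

[[1, 0, 1], [0, 1, -1], [0, 0, 0]]

ρ1 -> -1/14·ρ1
  [   1  3/7  4/7 ]
  [  -4   -2   -2 ]
  [ -36  -12  -24 ]
ρ2 -> ρ2 + 4·ρ1
  [   1   3/7  4/7 ]
  [   0  -2/7  2/7 ]
  [ -36   -12  -24 ]
ρ3 -> ρ3 + 36·ρ1
  [ 1   3/7    4/7 ]
  [ 0  -2/7    2/7 ]
  [ 0  24/7  -24/7 ]
ρ2 -> -7/2·ρ2
  [ 1   3/7    4/7 ]
  [ 0     1     -1 ]
  [ 0  24/7  -24/7 ]
ρ3 -> ρ3 − 24/7·ρ2
  [ 1  3/7  4/7 ]
  [ 0    1   -1 ]
  [ 0    0    0 ]
ρ1 -> ρ1 − 3/7·ρ2
  [ 1  0   1 ]
  [ 0  1  -1 ]
  [ 0  0   0 ]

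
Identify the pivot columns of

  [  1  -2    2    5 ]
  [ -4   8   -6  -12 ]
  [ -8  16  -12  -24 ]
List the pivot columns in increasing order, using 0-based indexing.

0, 2

Add 4 times ρ1 to ρ2.
  [  1  -2    2    5 ]
  [  0   0    2    8 ]
  [ -8  16  -12  -24 ]
Add 8 times ρ1 to ρ3.
  [ 1  -2  2   5 ]
  [ 0   0  2   8 ]
  [ 0   0  4  16 ]
Multiply ρ2 by 1/2.
  [ 1  -2  2   5 ]
  [ 0   0  1   4 ]
  [ 0   0  4  16 ]
Subtract 4 times ρ2 from ρ3.
  [ 1  -2  2  5 ]
  [ 0   0  1  4 ]
  [ 0   0  0  0 ]
Subtract 2 times ρ2 from ρ1.
  [ 1  -2  0  -3 ]
  [ 0   0  1   4 ]
  [ 0   0  0   0 ]
Pivot columns are the columns containing a leading 1.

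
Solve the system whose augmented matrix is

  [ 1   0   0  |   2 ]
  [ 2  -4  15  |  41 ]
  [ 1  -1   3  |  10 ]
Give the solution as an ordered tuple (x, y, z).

(2, -3, 5/3)

R2 := R2 − 2·R1
R3 := R3 − R1
R2 := -1/4·R2
R3 := R3 + R2
R3 := -4/3·R3
R2 := R2 + 15/4·R3
Reading off the last column: x = 2, y = -3, z = 5/3.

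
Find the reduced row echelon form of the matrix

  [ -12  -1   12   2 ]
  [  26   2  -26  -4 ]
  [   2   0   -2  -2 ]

r1 ← -1/12·r1
r2 ← r2 − 26·r1
r3 ← r3 − 2·r1
r2 ← -6·r2
r3 ← r3 + 1/6·r2
r3 ← -1/2·r3
r2 ← r2 + 2·r3
r1 ← r1 + 1/6·r3
r1 ← r1 − 1/12·r2

[[1, 0, -1, 0], [0, 1, 0, 0], [0, 0, 0, 1]]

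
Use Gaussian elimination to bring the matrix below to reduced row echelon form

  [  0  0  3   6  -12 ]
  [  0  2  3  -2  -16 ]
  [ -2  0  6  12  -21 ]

[[1, 0, 0, 0, -3/2], [0, 1, 0, -4, -2], [0, 0, 1, 2, -4]]

R1 <-> R3
  [ -2  0  6  12  -21 ]
  [  0  2  3  -2  -16 ]
  [  0  0  3   6  -12 ]
R1 -> -1/2·R1
  [ 1  0  -3  -6  21/2 ]
  [ 0  2   3  -2   -16 ]
  [ 0  0   3   6   -12 ]
R2 -> 1/2·R2
  [ 1  0   -3  -6  21/2 ]
  [ 0  1  3/2  -1    -8 ]
  [ 0  0    3   6   -12 ]
R3 -> 1/3·R3
  [ 1  0   -3  -6  21/2 ]
  [ 0  1  3/2  -1    -8 ]
  [ 0  0    1   2    -4 ]
R2 -> R2 − 3/2·R3
  [ 1  0  -3  -6  21/2 ]
  [ 0  1   0  -4    -2 ]
  [ 0  0   1   2    -4 ]
R1 -> R1 + 3·R3
  [ 1  0  0   0  -3/2 ]
  [ 0  1  0  -4    -2 ]
  [ 0  0  1   2    -4 ]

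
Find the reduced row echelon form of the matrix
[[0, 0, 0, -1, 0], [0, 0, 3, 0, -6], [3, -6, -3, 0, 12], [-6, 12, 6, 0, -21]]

R1 <-> R3
  [  3  -6  -3   0   12 ]
  [  0   0   3   0   -6 ]
  [  0   0   0  -1    0 ]
  [ -6  12   6   0  -21 ]
R1 := 1/3·R1
  [  1  -2  -1   0    4 ]
  [  0   0   3   0   -6 ]
  [  0   0   0  -1    0 ]
  [ -6  12   6   0  -21 ]
R4 := R4 + 6·R1
  [ 1  -2  -1   0   4 ]
  [ 0   0   3   0  -6 ]
  [ 0   0   0  -1   0 ]
  [ 0   0   0   0   3 ]
R2 := 1/3·R2
  [ 1  -2  -1   0   4 ]
  [ 0   0   1   0  -2 ]
  [ 0   0   0  -1   0 ]
  [ 0   0   0   0   3 ]
R3 := -1·R3
  [ 1  -2  -1  0   4 ]
  [ 0   0   1  0  -2 ]
  [ 0   0   0  1   0 ]
  [ 0   0   0  0   3 ]
R4 := 1/3·R4
  [ 1  -2  -1  0   4 ]
  [ 0   0   1  0  -2 ]
  [ 0   0   0  1   0 ]
  [ 0   0   0  0   1 ]
R2 := R2 + 2·R4
  [ 1  -2  -1  0  4 ]
  [ 0   0   1  0  0 ]
  [ 0   0   0  1  0 ]
  [ 0   0   0  0  1 ]
R1 := R1 − 4·R4
  [ 1  -2  -1  0  0 ]
  [ 0   0   1  0  0 ]
  [ 0   0   0  1  0 ]
  [ 0   0   0  0  1 ]
R1 := R1 + R2
  [ 1  -2  0  0  0 ]
  [ 0   0  1  0  0 ]
  [ 0   0  0  1  0 ]
  [ 0   0  0  0  1 ]

[[1, -2, 0, 0, 0], [0, 0, 1, 0, 0], [0, 0, 0, 1, 0], [0, 0, 0, 0, 1]]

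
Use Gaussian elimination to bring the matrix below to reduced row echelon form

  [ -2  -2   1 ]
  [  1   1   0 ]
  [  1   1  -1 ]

[[1, 1, 0], [0, 0, 1], [0, 0, 0]]

r1 ← -1/2·r1
  [ 1  1  -1/2 ]
  [ 1  1     0 ]
  [ 1  1    -1 ]
r2 ← r2 − r1
  [ 1  1  -1/2 ]
  [ 0  0   1/2 ]
  [ 1  1    -1 ]
r3 ← r3 − r1
  [ 1  1  -1/2 ]
  [ 0  0   1/2 ]
  [ 0  0  -1/2 ]
r2 ← 2·r2
  [ 1  1  -1/2 ]
  [ 0  0     1 ]
  [ 0  0  -1/2 ]
r3 ← r3 + 1/2·r2
  [ 1  1  -1/2 ]
  [ 0  0     1 ]
  [ 0  0     0 ]
r1 ← r1 + 1/2·r2
  [ 1  1  0 ]
  [ 0  0  1 ]
  [ 0  0  0 ]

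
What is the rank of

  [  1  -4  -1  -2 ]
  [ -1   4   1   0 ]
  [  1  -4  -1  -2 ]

rank = 2

ρ2 ← ρ2 + ρ1
  [ 1  -4  -1  -2 ]
  [ 0   0   0  -2 ]
  [ 1  -4  -1  -2 ]
ρ3 ← ρ3 − ρ1
  [ 1  -4  -1  -2 ]
  [ 0   0   0  -2 ]
  [ 0   0   0   0 ]
ρ2 ← -1/2·ρ2
  [ 1  -4  -1  -2 ]
  [ 0   0   0   1 ]
  [ 0   0   0   0 ]
ρ1 ← ρ1 + 2·ρ2
  [ 1  -4  -1  0 ]
  [ 0   0   0  1 ]
  [ 0   0   0  0 ]
The reduced form has 2 nonzero rows.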